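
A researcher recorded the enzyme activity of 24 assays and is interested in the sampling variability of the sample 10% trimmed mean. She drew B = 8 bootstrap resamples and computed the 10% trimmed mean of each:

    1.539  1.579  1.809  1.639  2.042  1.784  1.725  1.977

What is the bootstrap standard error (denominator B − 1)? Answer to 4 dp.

Bootstrap SE is the standard deviation of the 8 replicate 10% trimmed means.
Mean of replicates: (1.539 + 1.579 + 1.809 + 1.639 + 2.042 + 1.784 + 1.725 + 1.977) / 8 = 14.09400 / 8 = 1.76175
Sum of squared deviations: (−0.22275)² + (−0.18275)² + (+0.04725)² + (−0.12275)² + (+0.28025)² + (+0.02225)² + (−0.03675)² + (+0.21525)² = 0.22703
Variance = 0.22703 / 7 = 0.03243
SE* = √0.03243

SE* = 0.1801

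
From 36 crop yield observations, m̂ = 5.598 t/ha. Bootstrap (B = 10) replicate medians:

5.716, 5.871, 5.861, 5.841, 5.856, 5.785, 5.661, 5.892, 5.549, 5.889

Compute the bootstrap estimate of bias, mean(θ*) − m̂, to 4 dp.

mean(θ*) = (5.716 + 5.871 + 5.861 + 5.841 + 5.856 + 5.785 + 5.661 + 5.892 + 5.549 + 5.889) / 10 = 5.79210
bias = 5.79210 − 5.598

bias = +0.1941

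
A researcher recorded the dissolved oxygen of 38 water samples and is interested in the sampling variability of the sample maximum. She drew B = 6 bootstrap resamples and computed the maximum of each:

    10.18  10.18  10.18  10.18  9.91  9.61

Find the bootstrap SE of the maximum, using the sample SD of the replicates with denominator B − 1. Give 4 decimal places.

SE* = 0.2367

Bootstrap SE is the standard deviation of the 6 replicate maximums.
Mean of replicates: (10.18 + 10.18 + 10.18 + 10.18 + 9.91 + 9.61) / 6 = 60.24000 / 6 = 10.04000
Sum of squared deviations: (+0.14000)² + (+0.14000)² + (+0.14000)² + (+0.14000)² + (−0.13000)² + (−0.43000)² = 0.28020
Variance = 0.28020 / 5 = 0.05604
SE* = √0.05604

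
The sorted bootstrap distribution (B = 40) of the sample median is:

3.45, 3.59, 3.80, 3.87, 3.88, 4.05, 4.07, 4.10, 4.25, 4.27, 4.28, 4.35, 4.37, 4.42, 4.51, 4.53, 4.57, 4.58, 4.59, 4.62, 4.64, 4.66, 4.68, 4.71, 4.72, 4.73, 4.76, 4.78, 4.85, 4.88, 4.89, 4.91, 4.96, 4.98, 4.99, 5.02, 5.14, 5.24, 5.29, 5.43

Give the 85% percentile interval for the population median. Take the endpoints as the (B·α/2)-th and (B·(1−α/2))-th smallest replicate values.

α = 0.15; lower rank = 40 × 0.075 = 3; upper rank = 40 × 0.925 = 37.
The 3rd smallest replicate is 3.80; the 37th is 5.14.

(3.80, 5.14)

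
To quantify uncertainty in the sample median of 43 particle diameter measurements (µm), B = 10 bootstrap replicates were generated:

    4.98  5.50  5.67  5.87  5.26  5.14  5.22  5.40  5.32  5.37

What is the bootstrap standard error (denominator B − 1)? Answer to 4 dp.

SE* = 0.2582

Bootstrap SE is the standard deviation of the 10 replicate medians.
Mean of replicates: (4.98 + 5.50 + 5.67 + 5.87 + 5.26 + 5.14 + 5.22 + 5.40 + 5.32 + 5.37) / 10 = 53.73000 / 10 = 5.37300
Sum of squared deviations: (−0.39300)² + (+0.12700)² + (+0.29700)² + (+0.49700)² + (−0.11300)² + (−0.23300)² + (−0.15300)² + (+0.02700)² + (−0.05300)² + (−0.00300)² = 0.59981
Variance = 0.59981 / 9 = 0.06665
SE* = √0.06665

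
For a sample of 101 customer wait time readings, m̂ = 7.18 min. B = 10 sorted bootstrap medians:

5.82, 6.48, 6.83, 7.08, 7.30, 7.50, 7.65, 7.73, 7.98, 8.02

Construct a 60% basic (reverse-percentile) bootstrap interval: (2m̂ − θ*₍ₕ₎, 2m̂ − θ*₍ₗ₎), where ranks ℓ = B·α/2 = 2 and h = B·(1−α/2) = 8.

(6.63, 7.88)

Percentile endpoints at ranks 2 and 8: θ*₍2₎ = 6.48, θ*₍8₎ = 7.73.
Basic interval reflects these around m̂:
  lower = 2 × 7.18 − 7.73 = 6.63
  upper = 2 × 7.18 − 6.48 = 7.88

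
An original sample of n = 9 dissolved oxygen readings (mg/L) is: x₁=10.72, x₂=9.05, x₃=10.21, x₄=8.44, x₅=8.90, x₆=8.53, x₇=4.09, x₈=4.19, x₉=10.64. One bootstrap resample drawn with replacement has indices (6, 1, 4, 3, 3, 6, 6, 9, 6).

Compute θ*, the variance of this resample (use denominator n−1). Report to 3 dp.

θ* = 1.067

Resample values: 8.53, 10.72, 8.44, 10.21, 10.21, 8.53, 8.53, 10.64, 8.53.
Mean = 9.3711; sum of squared deviations = 8.5339
s² = 8.5339 / 8 = 1.0667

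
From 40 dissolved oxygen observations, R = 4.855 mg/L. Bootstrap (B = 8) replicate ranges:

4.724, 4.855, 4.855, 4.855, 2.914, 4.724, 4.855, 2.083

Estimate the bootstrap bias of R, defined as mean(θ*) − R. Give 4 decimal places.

bias = −0.6219

mean(θ*) = (4.724 + 4.855 + 4.855 + 4.855 + 2.914 + 4.724 + 4.855 + 2.083) / 8 = 4.23313
bias = 4.23313 − 4.855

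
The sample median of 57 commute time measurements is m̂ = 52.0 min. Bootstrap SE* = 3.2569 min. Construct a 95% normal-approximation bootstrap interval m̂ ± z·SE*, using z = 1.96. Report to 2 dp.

Margin = 1.96 × 3.2569 = 6.384
Interval: 52.0 ± 6.384

(45.62, 58.38)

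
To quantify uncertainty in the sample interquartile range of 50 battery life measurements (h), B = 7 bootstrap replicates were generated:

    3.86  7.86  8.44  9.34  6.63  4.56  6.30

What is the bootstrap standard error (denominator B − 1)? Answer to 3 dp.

SE* = 2.006

Bootstrap SE is the standard deviation of the 7 replicate interquartile ranges.
Mean of replicates: (3.86 + 7.86 + 8.44 + 9.34 + 6.63 + 4.56 + 6.30) / 7 = 46.9900 / 7 = 6.7129
Sum of squared deviations: (−2.8529)² + (+1.1471)² + (+1.7271)² + (+2.6271)² + (−0.0829)² + (−2.1529)² + (−0.4129)² = 24.1517
Variance = 24.1517 / 6 = 4.0253
SE* = √4.0253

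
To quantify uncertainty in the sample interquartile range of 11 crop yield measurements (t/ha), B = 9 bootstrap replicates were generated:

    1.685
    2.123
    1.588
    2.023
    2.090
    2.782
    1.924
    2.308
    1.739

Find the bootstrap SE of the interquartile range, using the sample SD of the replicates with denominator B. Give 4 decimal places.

SE* = 0.3441

Bootstrap SE is the standard deviation of the 9 replicate interquartile ranges.
Mean of replicates: (1.685 + 2.123 + 1.588 + 2.023 + 2.090 + 2.782 + 1.924 + 2.308 + 1.739) / 9 = 18.26200 / 9 = 2.02911
Sum of squared deviations: (−0.34411)² + (+0.09389)² + (−0.44111)² + (−0.00611)² + (+0.06089)² + (+0.75289)² + (−0.10511)² + (+0.27889)² + (−0.29011)² = 1.06538
Variance = 1.06538 / 9 = 0.11838
SE* = √0.11838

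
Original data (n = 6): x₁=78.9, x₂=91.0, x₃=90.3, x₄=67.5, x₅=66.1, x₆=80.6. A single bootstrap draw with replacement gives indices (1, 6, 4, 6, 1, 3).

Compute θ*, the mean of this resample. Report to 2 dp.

θ* = 79.47

Resample values: 78.9, 80.6, 67.5, 80.6, 78.9, 90.3.
Mean = (78.9 + 80.6 + 67.5 + 80.6 + 78.9 + 90.3) / 6 = 476.80 / 6 = 79.47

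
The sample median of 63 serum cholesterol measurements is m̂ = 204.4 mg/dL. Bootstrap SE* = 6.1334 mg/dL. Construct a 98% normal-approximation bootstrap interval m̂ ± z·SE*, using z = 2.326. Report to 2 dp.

Margin = 2.326 × 6.1334 = 14.266
Interval: 204.4 ± 14.266

(190.13, 218.67)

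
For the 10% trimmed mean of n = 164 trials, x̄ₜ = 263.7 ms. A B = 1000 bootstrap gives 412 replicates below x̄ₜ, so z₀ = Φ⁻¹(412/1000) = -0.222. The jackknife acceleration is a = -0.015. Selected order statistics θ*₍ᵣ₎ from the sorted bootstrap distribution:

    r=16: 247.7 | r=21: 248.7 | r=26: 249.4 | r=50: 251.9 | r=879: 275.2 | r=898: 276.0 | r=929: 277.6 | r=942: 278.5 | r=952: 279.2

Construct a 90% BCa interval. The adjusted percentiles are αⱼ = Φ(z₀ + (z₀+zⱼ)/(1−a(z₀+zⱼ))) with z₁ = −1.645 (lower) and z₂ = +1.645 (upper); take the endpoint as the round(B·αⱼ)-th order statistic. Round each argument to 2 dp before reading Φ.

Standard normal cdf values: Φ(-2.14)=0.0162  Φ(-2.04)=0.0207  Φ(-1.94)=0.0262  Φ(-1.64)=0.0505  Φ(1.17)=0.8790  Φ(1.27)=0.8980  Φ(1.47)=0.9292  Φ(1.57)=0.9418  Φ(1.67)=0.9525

(247.7, 275.2)

Lower: z₀ + z₁ = -0.222 + (-1.645) = -1.867; 1 − a(z₀+z₁) = 1 − (-0.015)(-1.867) = 0.9720; argument = -0.222 + (-1.867)/0.9720 = -2.1428 → -2.14.
α₁ = Φ(-2.14) = 0.0162; rank = round(1000 × 0.0162) = 16; θ*₍16₎ = 247.7.
Upper: z₀ + z₂ = 1.423; 1 − a(z₀+z₂) = 1.0213; argument = 1.1713 → 1.17; α₂ = 0.8790; rank = 879; θ*₍879₎ = 275.2.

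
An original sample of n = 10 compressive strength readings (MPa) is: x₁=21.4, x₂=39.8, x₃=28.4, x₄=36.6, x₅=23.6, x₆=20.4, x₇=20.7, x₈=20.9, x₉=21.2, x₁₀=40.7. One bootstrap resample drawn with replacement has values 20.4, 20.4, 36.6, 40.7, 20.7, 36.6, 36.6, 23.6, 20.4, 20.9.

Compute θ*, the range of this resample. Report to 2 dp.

Range = 40.7 − 20.4 = 20.30

θ* = 20.30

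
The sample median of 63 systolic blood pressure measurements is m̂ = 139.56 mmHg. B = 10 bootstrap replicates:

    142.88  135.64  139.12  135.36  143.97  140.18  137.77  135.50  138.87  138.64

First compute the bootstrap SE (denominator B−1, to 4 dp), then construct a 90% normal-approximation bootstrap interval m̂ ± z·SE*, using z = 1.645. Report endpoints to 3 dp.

Mean of replicates = 138.7930; sum of squared deviations = 79.1822; SE* = √(79.1822/9) = 2.9661
Margin = 1.645 × 2.9661 = 4.8792
Interval: 139.56 ± 4.8792

(134.681, 144.439)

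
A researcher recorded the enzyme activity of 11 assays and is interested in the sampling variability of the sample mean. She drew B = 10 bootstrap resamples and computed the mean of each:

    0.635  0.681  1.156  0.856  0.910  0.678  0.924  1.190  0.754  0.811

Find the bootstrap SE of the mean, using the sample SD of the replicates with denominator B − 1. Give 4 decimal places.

SE* = 0.1922

Bootstrap SE is the standard deviation of the 10 replicate means.
Mean of replicates: (0.635 + 0.681 + 1.156 + 0.856 + 0.910 + 0.678 + 0.924 + 1.190 + 0.754 + 0.811) / 10 = 8.59500 / 10 = 0.85950
Sum of squared deviations: (−0.22450)² + (−0.17850)² + (+0.29650)² + (−0.00350)² + (+0.05050)² + (−0.18150)² + (+0.06450)² + (+0.33050)² + (−0.10550)² + (−0.04850)² = 0.33255
Variance = 0.33255 / 9 = 0.03695
SE* = √0.03695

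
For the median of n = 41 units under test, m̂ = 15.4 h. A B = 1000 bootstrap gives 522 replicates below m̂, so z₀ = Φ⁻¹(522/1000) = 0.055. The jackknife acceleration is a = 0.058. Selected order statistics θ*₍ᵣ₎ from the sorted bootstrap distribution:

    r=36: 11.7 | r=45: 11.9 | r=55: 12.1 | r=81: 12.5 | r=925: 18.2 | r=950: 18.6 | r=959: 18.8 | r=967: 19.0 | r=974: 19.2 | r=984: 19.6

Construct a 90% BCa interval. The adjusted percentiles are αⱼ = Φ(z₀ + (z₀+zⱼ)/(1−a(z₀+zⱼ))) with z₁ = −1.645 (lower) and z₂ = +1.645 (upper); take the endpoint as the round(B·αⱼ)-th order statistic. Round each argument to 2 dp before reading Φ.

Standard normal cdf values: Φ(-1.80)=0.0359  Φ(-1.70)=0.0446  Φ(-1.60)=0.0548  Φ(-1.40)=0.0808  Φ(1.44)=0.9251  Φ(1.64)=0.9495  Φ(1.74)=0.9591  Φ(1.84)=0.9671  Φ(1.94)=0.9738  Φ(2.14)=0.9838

Lower: z₀ + z₁ = 0.055 + (-1.645) = -1.590; 1 − a(z₀+z₁) = 1 − (0.058)(-1.590) = 1.0922; argument = 0.055 + (-1.590)/1.0922 = -1.4008 → -1.40.
α₁ = Φ(-1.40) = 0.0808; rank = round(1000 × 0.0808) = 81; θ*₍81₎ = 12.5.
Upper: z₀ + z₂ = 1.700; 1 − a(z₀+z₂) = 0.9014; argument = 1.9410 → 1.94; α₂ = 0.9738; rank = 974; θ*₍974₎ = 19.2.

(12.5, 19.2)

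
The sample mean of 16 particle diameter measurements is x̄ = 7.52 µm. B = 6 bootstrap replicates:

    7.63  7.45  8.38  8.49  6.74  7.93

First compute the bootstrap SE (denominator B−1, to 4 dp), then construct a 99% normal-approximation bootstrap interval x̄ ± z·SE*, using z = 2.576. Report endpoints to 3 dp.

Mean of replicates = 7.7700; sum of squared deviations = 2.0990; SE* = √(2.0990/5) = 0.6479
Margin = 2.576 × 0.6479 = 1.6690
Interval: 7.52 ± 1.6690

(5.851, 9.189)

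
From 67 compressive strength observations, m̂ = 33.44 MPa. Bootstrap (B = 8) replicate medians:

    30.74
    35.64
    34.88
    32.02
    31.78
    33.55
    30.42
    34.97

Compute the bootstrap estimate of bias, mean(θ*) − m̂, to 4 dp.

mean(θ*) = (30.74 + 35.64 + 34.88 + 32.02 + 31.78 + 33.55 + 30.42 + 34.97) / 8 = 33.00000
bias = 33.00000 − 33.44

bias = −0.4400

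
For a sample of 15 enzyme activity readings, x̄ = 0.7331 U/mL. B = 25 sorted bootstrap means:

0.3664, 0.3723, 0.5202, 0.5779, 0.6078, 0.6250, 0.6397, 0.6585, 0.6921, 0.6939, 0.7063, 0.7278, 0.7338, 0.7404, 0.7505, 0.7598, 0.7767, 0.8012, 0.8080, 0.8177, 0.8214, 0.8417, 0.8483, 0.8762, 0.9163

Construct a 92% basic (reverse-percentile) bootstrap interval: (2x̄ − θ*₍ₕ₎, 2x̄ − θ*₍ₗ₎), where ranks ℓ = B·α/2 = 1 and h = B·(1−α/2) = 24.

(0.5900, 1.0998)

Percentile endpoints at ranks 1 and 24: θ*₍1₎ = 0.3664, θ*₍24₎ = 0.8762.
Basic interval reflects these around x̄:
  lower = 2 × 0.7331 − 0.8762 = 0.5900
  upper = 2 × 0.7331 − 0.3664 = 1.0998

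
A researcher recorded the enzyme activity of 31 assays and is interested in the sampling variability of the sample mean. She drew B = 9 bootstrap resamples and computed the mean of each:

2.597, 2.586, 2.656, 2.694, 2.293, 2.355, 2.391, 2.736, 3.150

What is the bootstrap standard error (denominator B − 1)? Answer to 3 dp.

Bootstrap SE is the standard deviation of the 9 replicate means.
Mean of replicates: (2.597 + 2.586 + 2.656 + 2.694 + 2.293 + 2.355 + 2.391 + 2.736 + 3.150) / 9 = 23.45800 / 9 = 2.60644
Sum of squared deviations: (−0.00944)² + (−0.02044)² + (+0.04956)² + (+0.08756)² + (−0.31344)² + (−0.25144)² + (−0.21544)² + (+0.12956)² + (+0.54356)² = 0.53075
Variance = 0.53075 / 8 = 0.06634
SE* = √0.06634

SE* = 0.258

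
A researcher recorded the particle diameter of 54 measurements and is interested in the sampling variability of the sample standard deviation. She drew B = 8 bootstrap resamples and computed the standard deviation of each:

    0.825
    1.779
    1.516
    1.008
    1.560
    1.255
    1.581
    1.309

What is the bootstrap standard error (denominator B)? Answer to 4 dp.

SE* = 0.2984

Bootstrap SE is the standard deviation of the 8 replicate standard deviations.
Mean of replicates: (0.825 + 1.779 + 1.516 + 1.008 + 1.560 + 1.255 + 1.581 + 1.309) / 8 = 10.83300 / 8 = 1.35413
Sum of squared deviations: (−0.52913)² + (+0.42487)² + (+0.16187)² + (−0.34613)² + (+0.20588)² + (−0.09913)² + (+0.22687)² + (−0.04513)² = 0.71222
Variance = 0.71222 / 8 = 0.08903
SE* = √0.08903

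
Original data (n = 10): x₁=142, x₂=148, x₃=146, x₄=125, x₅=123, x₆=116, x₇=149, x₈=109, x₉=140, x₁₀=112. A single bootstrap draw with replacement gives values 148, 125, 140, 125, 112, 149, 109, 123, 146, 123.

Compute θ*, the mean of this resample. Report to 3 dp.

θ* = 130.000

Mean = (148 + 125 + 140 + 125 + 112 + 149 + 109 + 123 + 146 + 123) / 10 = 1300.0 / 10 = 130.000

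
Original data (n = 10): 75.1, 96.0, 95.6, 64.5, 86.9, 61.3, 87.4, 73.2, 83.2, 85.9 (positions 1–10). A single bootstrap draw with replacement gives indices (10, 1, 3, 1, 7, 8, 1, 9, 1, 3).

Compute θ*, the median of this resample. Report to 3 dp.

Resample values: 85.9, 75.1, 95.6, 75.1, 87.4, 73.2, 75.1, 83.2, 75.1, 95.6.
Sorted: 73.2, 75.1, 75.1, 75.1, 75.1, 83.2, 85.9, 87.4, 95.6, 95.6
Median = average of the two middle values = 79.150

θ* = 79.150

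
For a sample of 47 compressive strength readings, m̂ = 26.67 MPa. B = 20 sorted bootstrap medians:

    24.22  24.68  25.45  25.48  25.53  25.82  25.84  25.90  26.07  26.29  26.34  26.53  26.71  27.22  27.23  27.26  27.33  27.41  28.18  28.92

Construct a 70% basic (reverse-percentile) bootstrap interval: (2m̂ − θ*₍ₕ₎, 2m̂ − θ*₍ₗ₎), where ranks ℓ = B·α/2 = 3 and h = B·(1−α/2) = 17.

(26.01, 27.89)

Percentile endpoints at ranks 3 and 17: θ*₍3₎ = 25.45, θ*₍17₎ = 27.33.
Basic interval reflects these around m̂:
  lower = 2 × 26.67 − 27.33 = 26.01
  upper = 2 × 26.67 − 25.45 = 27.89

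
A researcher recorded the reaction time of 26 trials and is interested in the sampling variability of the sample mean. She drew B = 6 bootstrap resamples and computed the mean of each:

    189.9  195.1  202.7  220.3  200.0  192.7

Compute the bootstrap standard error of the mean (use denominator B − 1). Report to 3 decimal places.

SE* = 10.942

Bootstrap SE is the standard deviation of the 6 replicate means.
Mean of replicates: (189.9 + 195.1 + 202.7 + 220.3 + 200.0 + 192.7) / 6 = 1200.7000 / 6 = 200.1167
Sum of squared deviations: (−10.2167)² + (−5.0167)² + (+2.5833)² + (+20.1833)² + (−0.1167)² + (−7.4167)² = 598.6083
Variance = 598.6083 / 5 = 119.7217
SE* = √119.7217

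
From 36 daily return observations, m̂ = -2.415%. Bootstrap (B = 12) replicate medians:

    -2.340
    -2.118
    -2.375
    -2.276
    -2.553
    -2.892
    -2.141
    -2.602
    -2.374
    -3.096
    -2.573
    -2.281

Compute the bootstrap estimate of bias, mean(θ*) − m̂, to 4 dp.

mean(θ*) = ((-2.340) + (-2.118) + (-2.375) + (-2.276) + (-2.553) + (-2.892) + (-2.141) + (-2.602) + (-2.374) + (-3.096) + (-2.573) + (-2.281)) / 12 = -2.46842
bias = -2.46842 − -2.415

bias = −0.0534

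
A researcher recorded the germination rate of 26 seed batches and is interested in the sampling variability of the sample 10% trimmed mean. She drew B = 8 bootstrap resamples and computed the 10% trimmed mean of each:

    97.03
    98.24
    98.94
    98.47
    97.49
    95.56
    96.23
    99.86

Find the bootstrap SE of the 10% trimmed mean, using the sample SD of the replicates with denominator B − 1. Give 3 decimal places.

Bootstrap SE is the standard deviation of the 8 replicate 10% trimmed means.
Mean of replicates: (97.03 + 98.24 + 98.94 + 98.47 + 97.49 + 95.56 + 96.23 + 99.86) / 8 = 781.8200 / 8 = 97.7275
Sum of squared deviations: (−0.6975)² + (+0.5125)² + (+1.2125)² + (+0.7425)² + (−0.2375)² + (−2.1675)² + (−1.4975)² + (+2.1325)² = 14.3151
Variance = 14.3151 / 7 = 2.0450
SE* = √2.0450

SE* = 1.430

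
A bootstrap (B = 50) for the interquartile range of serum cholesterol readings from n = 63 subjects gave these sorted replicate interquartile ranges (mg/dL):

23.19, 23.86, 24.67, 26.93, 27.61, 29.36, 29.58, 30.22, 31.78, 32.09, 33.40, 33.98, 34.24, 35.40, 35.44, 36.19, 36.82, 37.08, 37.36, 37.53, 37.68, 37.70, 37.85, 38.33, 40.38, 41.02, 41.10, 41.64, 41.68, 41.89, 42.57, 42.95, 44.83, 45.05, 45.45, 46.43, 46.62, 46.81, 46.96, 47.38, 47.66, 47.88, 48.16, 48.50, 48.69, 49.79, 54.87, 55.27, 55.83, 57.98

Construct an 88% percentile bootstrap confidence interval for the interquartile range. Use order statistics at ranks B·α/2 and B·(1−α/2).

α = 0.12; lower rank = 50 × 0.060 = 3; upper rank = 50 × 0.940 = 47.
The 3rd smallest replicate is 24.67; the 47th is 54.87.

(24.67, 54.87)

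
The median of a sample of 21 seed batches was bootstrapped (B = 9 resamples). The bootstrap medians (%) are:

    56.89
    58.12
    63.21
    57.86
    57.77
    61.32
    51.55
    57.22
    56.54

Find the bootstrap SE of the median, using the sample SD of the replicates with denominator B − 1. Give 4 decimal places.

SE* = 3.2321

Bootstrap SE is the standard deviation of the 9 replicate medians.
Mean of replicates: (56.89 + 58.12 + 63.21 + 57.86 + 57.77 + 61.32 + 51.55 + 57.22 + 56.54) / 9 = 520.48000 / 9 = 57.83111
Sum of squared deviations: (−0.94111)² + (+0.28889)² + (+5.37889)² + (+0.02889)² + (−0.06111)² + (+3.48889)² + (−6.28111)² + (−0.61111)² + (−1.29111)² = 83.57129
Variance = 83.57129 / 8 = 10.44641
SE* = √10.44641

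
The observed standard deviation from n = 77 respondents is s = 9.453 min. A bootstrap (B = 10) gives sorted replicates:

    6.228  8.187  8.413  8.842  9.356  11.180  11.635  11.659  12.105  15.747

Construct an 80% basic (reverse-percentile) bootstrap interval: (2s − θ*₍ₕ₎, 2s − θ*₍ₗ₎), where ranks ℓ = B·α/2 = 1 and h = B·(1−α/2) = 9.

(6.801, 12.678)

Percentile endpoints at ranks 1 and 9: θ*₍1₎ = 6.228, θ*₍9₎ = 12.105.
Basic interval reflects these around s:
  lower = 2 × 9.453 − 12.105 = 6.801
  upper = 2 × 9.453 − 6.228 = 12.678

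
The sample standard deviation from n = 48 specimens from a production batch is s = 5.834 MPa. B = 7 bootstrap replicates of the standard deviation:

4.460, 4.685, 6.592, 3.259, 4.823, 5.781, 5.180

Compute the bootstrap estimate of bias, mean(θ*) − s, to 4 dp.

bias = −0.8654

mean(θ*) = (4.460 + 4.685 + 6.592 + 3.259 + 4.823 + 5.781 + 5.180) / 7 = 4.96857
bias = 4.96857 − 5.834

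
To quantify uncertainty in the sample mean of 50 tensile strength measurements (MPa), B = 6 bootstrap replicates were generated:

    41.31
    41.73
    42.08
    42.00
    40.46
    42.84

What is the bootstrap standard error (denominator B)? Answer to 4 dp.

SE* = 0.7322

Bootstrap SE is the standard deviation of the 6 replicate means.
Mean of replicates: (41.31 + 41.73 + 42.08 + 42.00 + 40.46 + 42.84) / 6 = 250.42000 / 6 = 41.73667
Sum of squared deviations: (−0.42667)² + (−0.00667)² + (+0.34333)² + (+0.26333)² + (−1.27667)² + (+1.10333)² = 3.21653
Variance = 3.21653 / 6 = 0.53609
SE* = √0.53609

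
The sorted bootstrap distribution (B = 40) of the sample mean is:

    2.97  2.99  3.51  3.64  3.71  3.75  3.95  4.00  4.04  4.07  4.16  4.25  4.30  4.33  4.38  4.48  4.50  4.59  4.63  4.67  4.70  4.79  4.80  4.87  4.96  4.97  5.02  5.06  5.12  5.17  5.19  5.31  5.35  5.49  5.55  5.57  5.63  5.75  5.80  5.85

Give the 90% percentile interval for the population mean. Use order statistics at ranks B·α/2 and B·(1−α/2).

α = 0.10; lower rank = 40 × 0.050 = 2; upper rank = 40 × 0.950 = 38.
The 2nd smallest replicate is 2.99; the 38th is 5.75.

(2.99, 5.75)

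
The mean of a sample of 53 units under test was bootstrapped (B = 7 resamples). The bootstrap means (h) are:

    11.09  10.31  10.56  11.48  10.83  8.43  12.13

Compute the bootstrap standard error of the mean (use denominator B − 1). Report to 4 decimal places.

Bootstrap SE is the standard deviation of the 7 replicate means.
Mean of replicates: (11.09 + 10.31 + 10.56 + 11.48 + 10.83 + 8.43 + 12.13) / 7 = 74.83000 / 7 = 10.69000
Sum of squared deviations: (+0.40000)² + (−0.38000)² + (−0.13000)² + (+0.79000)² + (+0.14000)² + (−2.26000)² + (+1.44000)² = 8.14620
Variance = 8.14620 / 6 = 1.35770
SE* = √1.35770

SE* = 1.1652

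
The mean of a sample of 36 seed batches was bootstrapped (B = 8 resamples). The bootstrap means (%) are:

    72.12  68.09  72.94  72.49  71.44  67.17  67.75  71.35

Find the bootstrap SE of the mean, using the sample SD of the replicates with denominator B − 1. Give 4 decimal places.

Bootstrap SE is the standard deviation of the 8 replicate means.
Mean of replicates: (72.12 + 68.09 + 72.94 + 72.49 + 71.44 + 67.17 + 67.75 + 71.35) / 8 = 563.35000 / 8 = 70.41875
Sum of squared deviations: (+1.70125)² + (−2.32875)² + (+2.52125)² + (+2.07125)² + (+1.02125)² + (−3.24875)² + (−2.66875)² + (+0.93125)² = 38.55089
Variance = 38.55089 / 7 = 5.50727
SE* = √5.50727

SE* = 2.3468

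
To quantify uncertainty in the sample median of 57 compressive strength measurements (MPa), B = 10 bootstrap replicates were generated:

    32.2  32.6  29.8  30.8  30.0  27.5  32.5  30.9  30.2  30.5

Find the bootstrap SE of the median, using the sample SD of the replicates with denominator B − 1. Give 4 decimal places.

SE* = 1.5268

Bootstrap SE is the standard deviation of the 10 replicate medians.
Mean of replicates: (32.2 + 32.6 + 29.8 + 30.8 + 30.0 + 27.5 + 32.5 + 30.9 + 30.2 + 30.5) / 10 = 307.00000 / 10 = 30.70000
Sum of squared deviations: (+1.50000)² + (+1.90000)² + (−0.90000)² + (+0.10000)² + (−0.70000)² + (−3.20000)² + (+1.80000)² + (+0.20000)² + (−0.50000)² + (−0.20000)² = 20.98000
Variance = 20.98000 / 9 = 2.33111
SE* = √2.33111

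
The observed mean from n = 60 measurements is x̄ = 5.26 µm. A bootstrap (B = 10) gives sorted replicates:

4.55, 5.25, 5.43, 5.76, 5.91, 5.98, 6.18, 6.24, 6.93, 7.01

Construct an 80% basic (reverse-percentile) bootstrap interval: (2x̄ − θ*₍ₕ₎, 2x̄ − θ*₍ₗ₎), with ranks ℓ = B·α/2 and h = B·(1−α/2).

Percentile endpoints at ranks 1 and 9: θ*₍1₎ = 4.55, θ*₍9₎ = 6.93.
Basic interval reflects these around x̄:
  lower = 2 × 5.26 − 6.93 = 3.59
  upper = 2 × 5.26 − 4.55 = 5.97

(3.59, 5.97)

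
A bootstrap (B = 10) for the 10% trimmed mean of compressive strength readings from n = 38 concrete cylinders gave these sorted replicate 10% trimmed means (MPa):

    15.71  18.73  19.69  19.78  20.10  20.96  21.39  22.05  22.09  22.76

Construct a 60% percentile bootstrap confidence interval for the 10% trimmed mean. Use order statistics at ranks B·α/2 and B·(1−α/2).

α = 0.40; lower rank = 10 × 0.200 = 2; upper rank = 10 × 0.800 = 8.
The 2nd smallest replicate is 18.73; the 8th is 22.05.

(18.73, 22.05)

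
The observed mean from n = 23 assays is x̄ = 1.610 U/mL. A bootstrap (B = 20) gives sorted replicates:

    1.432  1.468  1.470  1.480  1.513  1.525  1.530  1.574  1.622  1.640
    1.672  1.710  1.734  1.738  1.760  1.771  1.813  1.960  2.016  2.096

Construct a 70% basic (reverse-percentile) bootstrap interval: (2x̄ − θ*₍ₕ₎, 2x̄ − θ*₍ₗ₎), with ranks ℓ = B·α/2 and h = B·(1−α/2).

Percentile endpoints at ranks 3 and 17: θ*₍3₎ = 1.470, θ*₍17₎ = 1.813.
Basic interval reflects these around x̄:
  lower = 2 × 1.610 − 1.813 = 1.407
  upper = 2 × 1.610 − 1.470 = 1.750

(1.407, 1.750)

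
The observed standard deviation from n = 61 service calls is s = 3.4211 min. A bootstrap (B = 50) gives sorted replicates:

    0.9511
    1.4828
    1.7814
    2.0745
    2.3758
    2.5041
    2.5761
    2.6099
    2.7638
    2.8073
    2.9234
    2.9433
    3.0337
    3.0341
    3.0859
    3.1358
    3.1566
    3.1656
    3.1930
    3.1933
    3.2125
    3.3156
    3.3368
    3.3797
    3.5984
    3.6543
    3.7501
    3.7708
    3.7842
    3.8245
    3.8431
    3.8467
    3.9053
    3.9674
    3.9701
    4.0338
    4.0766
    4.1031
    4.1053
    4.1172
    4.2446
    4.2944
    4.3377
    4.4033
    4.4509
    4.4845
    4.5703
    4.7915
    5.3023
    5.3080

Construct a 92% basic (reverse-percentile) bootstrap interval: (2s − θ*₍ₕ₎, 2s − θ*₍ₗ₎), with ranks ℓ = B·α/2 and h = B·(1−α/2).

(2.0507, 5.3594)

Percentile endpoints at ranks 2 and 48: θ*₍2₎ = 1.4828, θ*₍48₎ = 4.7915.
Basic interval reflects these around s:
  lower = 2 × 3.4211 − 4.7915 = 2.0507
  upper = 2 × 3.4211 − 1.4828 = 5.3594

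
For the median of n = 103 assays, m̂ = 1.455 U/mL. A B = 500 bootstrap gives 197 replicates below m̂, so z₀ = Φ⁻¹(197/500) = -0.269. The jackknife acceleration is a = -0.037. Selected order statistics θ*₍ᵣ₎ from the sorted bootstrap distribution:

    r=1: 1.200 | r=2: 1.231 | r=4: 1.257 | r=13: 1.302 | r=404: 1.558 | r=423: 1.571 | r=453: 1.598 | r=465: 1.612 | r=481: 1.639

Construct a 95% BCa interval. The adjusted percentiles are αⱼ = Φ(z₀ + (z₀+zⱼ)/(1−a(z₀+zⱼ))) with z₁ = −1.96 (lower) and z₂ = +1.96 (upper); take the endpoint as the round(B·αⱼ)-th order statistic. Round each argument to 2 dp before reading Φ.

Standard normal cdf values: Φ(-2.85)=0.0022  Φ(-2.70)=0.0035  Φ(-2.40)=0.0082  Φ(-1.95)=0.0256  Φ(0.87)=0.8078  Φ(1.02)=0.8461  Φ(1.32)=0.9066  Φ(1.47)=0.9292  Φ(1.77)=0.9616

(1.231, 1.598)

Lower: z₀ + z₁ = -0.269 + (-1.960) = -2.229; 1 − a(z₀+z₁) = 1 − (-0.037)(-2.229) = 0.9175; argument = -0.269 + (-2.229)/0.9175 = -2.6984 → -2.70.
α₁ = Φ(-2.70) = 0.0035; rank = round(500 × 0.0035) = 2; θ*₍2₎ = 1.231.
Upper: z₀ + z₂ = 1.691; 1 − a(z₀+z₂) = 1.0626; argument = 1.3224 → 1.32; α₂ = 0.9066; rank = 453; θ*₍453₎ = 1.598.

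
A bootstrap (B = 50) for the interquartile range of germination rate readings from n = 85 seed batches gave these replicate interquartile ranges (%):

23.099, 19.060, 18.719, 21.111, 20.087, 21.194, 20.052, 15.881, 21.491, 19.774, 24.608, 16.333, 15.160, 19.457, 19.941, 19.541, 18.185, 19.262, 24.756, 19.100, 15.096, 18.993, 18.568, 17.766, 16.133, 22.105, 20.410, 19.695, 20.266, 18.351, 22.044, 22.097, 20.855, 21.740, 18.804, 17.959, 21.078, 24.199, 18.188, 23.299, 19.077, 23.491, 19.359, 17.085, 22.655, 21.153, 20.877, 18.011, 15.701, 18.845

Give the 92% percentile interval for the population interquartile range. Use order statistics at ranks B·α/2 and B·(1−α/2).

(15.160, 24.199)

Sorted replicates: 15.096, 15.160, 15.701, 15.881, 16.133, 16.333, 17.085, 17.766, 17.959, 18.011, 18.185, 18.188, 18.351, 18.568, 18.719, 18.804, 18.845, 18.993, 19.060, 19.077, 19.100, 19.262, 19.359, 19.457, 19.541, 19.695, 19.774, 19.941, 20.052, 20.087, 20.266, 20.410, 20.855, 20.877, 21.078, 21.111, 21.153, 21.194, 21.491, 21.740, 22.044, 22.097, 22.105, 22.655, 23.099, 23.299, 23.491, 24.199, 24.608, 24.756
α = 0.08; lower rank = 50 × 0.040 = 2; upper rank = 50 × 0.960 = 48.
The 2nd smallest replicate is 15.160; the 48th is 24.199.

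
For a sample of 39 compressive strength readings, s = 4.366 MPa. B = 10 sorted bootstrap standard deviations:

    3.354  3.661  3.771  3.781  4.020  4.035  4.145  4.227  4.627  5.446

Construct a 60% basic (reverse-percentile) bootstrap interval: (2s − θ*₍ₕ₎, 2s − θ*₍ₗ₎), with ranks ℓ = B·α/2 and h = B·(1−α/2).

(4.505, 5.071)

Percentile endpoints at ranks 2 and 8: θ*₍2₎ = 3.661, θ*₍8₎ = 4.227.
Basic interval reflects these around s:
  lower = 2 × 4.366 − 4.227 = 4.505
  upper = 2 × 4.366 − 3.661 = 5.071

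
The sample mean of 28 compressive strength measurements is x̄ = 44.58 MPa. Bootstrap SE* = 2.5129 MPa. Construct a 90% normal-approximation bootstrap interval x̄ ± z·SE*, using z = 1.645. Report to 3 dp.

(40.446, 48.714)

Margin = 1.645 × 2.5129 = 4.1337
Interval: 44.58 ± 4.1337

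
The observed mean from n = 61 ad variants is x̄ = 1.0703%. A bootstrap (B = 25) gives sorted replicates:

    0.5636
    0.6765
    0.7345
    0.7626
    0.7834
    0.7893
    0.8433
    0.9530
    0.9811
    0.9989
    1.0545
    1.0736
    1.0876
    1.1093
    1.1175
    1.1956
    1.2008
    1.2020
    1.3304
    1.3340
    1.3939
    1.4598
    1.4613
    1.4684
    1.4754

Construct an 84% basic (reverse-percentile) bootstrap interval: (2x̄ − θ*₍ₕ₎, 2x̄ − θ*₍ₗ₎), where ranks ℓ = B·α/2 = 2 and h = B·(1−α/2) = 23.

(0.6793, 1.4641)

Percentile endpoints at ranks 2 and 23: θ*₍2₎ = 0.6765, θ*₍23₎ = 1.4613.
Basic interval reflects these around x̄:
  lower = 2 × 1.0703 − 1.4613 = 0.6793
  upper = 2 × 1.0703 − 0.6765 = 1.4641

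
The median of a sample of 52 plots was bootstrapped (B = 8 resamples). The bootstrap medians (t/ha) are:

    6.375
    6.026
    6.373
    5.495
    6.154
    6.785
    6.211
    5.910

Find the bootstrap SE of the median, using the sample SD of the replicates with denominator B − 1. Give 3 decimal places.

SE* = 0.379

Bootstrap SE is the standard deviation of the 8 replicate medians.
Mean of replicates: (6.375 + 6.026 + 6.373 + 5.495 + 6.154 + 6.785 + 6.211 + 5.910) / 8 = 49.3290 / 8 = 6.1661
Sum of squared deviations: (+0.2089)² + (−0.1401)² + (+0.2069)² + (−0.6711)² + (−0.0121)² + (+0.6189)² + (+0.0449)² + (−0.2561)² = 1.0072
Variance = 1.0072 / 7 = 0.1439
SE* = √0.1439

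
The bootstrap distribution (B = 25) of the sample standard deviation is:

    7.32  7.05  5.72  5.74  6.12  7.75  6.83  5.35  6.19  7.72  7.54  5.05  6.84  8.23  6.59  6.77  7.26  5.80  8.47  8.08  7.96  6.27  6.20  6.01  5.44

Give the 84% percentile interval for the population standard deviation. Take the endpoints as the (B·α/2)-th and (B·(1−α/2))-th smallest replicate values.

(5.35, 8.08)

Sorted replicates: 5.05, 5.35, 5.44, 5.72, 5.74, 5.80, 6.01, 6.12, 6.19, 6.20, 6.27, 6.59, 6.77, 6.83, 6.84, 7.05, 7.26, 7.32, 7.54, 7.72, 7.75, 7.96, 8.08, 8.23, 8.47
α = 0.16; lower rank = 25 × 0.080 = 2; upper rank = 25 × 0.920 = 23.
The 2nd smallest replicate is 5.35; the 23rd is 8.08.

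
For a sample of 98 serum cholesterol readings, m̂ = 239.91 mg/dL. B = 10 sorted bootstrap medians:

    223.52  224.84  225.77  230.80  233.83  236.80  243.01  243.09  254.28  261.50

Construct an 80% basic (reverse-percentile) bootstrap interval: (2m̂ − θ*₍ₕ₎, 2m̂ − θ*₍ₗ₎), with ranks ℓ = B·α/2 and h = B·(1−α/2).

Percentile endpoints at ranks 1 and 9: θ*₍1₎ = 223.52, θ*₍9₎ = 254.28.
Basic interval reflects these around m̂:
  lower = 2 × 239.91 − 254.28 = 225.54
  upper = 2 × 239.91 − 223.52 = 256.30

(225.54, 256.30)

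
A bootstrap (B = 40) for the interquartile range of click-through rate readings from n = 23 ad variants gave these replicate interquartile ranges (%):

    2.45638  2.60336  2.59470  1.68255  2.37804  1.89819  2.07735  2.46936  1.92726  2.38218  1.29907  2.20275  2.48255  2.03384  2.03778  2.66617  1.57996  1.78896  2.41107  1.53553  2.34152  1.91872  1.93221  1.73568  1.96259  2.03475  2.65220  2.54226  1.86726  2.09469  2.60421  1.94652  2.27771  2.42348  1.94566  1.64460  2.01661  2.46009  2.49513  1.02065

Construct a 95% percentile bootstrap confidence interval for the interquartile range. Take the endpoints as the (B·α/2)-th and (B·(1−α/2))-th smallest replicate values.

Sorted replicates: 1.02065, 1.29907, 1.53553, 1.57996, 1.64460, 1.68255, 1.73568, 1.78896, 1.86726, 1.89819, 1.91872, 1.92726, 1.93221, 1.94566, 1.94652, 1.96259, 2.01661, 2.03384, 2.03475, 2.03778, 2.07735, 2.09469, 2.20275, 2.27771, 2.34152, 2.37804, 2.38218, 2.41107, 2.42348, 2.45638, 2.46009, 2.46936, 2.48255, 2.49513, 2.54226, 2.59470, 2.60336, 2.60421, 2.65220, 2.66617
α = 0.05; lower rank = 40 × 0.025 = 1; upper rank = 40 × 0.975 = 39.
The 1st smallest replicate is 1.02065; the 39th is 2.65220.

(1.02065, 2.65220)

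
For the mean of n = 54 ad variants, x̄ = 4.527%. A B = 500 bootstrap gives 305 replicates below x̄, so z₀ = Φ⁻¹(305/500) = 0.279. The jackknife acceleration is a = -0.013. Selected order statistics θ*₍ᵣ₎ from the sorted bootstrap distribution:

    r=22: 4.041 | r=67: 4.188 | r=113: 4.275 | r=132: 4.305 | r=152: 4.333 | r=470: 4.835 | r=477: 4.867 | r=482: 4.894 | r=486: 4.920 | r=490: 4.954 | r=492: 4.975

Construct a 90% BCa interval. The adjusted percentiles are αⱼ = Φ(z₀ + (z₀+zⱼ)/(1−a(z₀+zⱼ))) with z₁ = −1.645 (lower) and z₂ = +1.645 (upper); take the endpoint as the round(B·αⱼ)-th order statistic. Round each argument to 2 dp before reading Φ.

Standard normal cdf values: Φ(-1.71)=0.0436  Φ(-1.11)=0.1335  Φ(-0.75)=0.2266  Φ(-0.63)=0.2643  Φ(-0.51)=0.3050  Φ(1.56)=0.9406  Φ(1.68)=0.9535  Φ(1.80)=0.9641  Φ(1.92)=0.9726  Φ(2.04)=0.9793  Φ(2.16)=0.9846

(4.188, 4.975)

Lower: z₀ + z₁ = 0.279 + (-1.645) = -1.366; 1 − a(z₀+z₁) = 1 − (-0.013)(-1.366) = 0.9822; argument = 0.279 + (-1.366)/0.9822 = -1.1117 → -1.11.
α₁ = Φ(-1.11) = 0.1335; rank = round(500 × 0.1335) = 67; θ*₍67₎ = 4.188.
Upper: z₀ + z₂ = 1.924; 1 − a(z₀+z₂) = 1.0250; argument = 2.1561 → 2.16; α₂ = 0.9846; rank = 492; θ*₍492₎ = 4.975.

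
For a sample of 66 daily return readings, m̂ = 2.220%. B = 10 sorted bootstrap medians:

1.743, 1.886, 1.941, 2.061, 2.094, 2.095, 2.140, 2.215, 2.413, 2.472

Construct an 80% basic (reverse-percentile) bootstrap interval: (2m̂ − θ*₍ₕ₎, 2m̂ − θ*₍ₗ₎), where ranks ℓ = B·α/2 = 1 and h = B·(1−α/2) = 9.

(2.027, 2.697)

Percentile endpoints at ranks 1 and 9: θ*₍1₎ = 1.743, θ*₍9₎ = 2.413.
Basic interval reflects these around m̂:
  lower = 2 × 2.220 − 2.413 = 2.027
  upper = 2 × 2.220 − 1.743 = 2.697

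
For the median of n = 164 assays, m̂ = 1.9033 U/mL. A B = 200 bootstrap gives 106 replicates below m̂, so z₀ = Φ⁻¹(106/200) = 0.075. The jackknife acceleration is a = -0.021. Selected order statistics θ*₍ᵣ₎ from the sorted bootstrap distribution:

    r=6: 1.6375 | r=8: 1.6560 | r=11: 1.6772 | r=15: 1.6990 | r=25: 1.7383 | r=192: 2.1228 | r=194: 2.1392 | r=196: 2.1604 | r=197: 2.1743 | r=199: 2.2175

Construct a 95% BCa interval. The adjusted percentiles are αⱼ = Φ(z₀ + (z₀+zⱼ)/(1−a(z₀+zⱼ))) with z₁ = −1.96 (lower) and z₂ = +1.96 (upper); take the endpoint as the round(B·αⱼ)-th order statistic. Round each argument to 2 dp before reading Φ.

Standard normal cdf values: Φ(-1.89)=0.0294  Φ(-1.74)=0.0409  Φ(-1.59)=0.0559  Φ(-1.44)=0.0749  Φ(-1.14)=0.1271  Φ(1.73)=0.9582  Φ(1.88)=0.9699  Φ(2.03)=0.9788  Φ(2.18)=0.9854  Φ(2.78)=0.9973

Lower: z₀ + z₁ = 0.075 + (-1.960) = -1.885; 1 − a(z₀+z₁) = 1 − (-0.021)(-1.885) = 0.9604; argument = 0.075 + (-1.885)/0.9604 = -1.8877 → -1.89.
α₁ = Φ(-1.89) = 0.0294; rank = round(200 × 0.0294) = 6; θ*₍6₎ = 1.6375.
Upper: z₀ + z₂ = 2.035; 1 − a(z₀+z₂) = 1.0427; argument = 2.0266 → 2.03; α₂ = 0.9788; rank = 196; θ*₍196₎ = 2.1604.

(1.6375, 2.1604)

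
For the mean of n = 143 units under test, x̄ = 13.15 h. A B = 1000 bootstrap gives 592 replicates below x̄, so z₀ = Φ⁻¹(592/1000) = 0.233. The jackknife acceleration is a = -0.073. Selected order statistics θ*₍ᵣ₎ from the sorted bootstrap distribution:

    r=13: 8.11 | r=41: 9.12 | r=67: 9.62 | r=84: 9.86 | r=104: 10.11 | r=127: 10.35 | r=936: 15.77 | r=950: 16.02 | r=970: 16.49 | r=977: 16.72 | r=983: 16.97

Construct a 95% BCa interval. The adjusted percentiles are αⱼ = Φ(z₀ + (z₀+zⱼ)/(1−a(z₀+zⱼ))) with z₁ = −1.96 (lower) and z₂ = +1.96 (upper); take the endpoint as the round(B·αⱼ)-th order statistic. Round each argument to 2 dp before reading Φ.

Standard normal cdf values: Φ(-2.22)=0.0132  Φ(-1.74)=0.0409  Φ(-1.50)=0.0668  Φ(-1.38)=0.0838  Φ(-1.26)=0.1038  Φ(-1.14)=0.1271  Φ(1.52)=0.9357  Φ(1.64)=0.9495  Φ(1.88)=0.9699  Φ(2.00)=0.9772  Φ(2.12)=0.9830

(9.12, 16.97)

Lower: z₀ + z₁ = 0.233 + (-1.960) = -1.727; 1 − a(z₀+z₁) = 1 − (-0.073)(-1.727) = 0.8739; argument = 0.233 + (-1.727)/0.8739 = -1.7431 → -1.74.
α₁ = Φ(-1.74) = 0.0409; rank = round(1000 × 0.0409) = 41; θ*₍41₎ = 9.12.
Upper: z₀ + z₂ = 2.193; 1 − a(z₀+z₂) = 1.1601; argument = 2.1234 → 2.12; α₂ = 0.9830; rank = 983; θ*₍983₎ = 16.97.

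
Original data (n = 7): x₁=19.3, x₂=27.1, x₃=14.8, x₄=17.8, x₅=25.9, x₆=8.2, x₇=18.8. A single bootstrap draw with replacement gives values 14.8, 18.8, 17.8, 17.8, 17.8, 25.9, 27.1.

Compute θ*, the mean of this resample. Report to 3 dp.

Mean = (14.8 + 18.8 + 17.8 + 17.8 + 17.8 + 25.9 + 27.1) / 7 = 140.00 / 7 = 20.000

θ* = 20.000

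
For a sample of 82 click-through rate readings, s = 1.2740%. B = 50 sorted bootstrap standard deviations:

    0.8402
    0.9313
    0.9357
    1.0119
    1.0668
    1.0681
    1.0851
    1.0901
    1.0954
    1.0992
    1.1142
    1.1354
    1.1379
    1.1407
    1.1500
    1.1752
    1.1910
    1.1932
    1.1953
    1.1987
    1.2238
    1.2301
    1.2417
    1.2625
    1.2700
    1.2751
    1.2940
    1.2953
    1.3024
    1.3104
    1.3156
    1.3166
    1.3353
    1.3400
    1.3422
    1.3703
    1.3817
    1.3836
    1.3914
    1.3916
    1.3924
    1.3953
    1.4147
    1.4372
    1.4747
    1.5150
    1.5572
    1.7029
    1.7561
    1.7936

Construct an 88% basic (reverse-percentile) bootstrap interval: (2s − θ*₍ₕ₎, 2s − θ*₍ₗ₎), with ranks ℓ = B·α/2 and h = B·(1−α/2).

Percentile endpoints at ranks 3 and 47: θ*₍3₎ = 0.9357, θ*₍47₎ = 1.5572.
Basic interval reflects these around s:
  lower = 2 × 1.2740 − 1.5572 = 0.9908
  upper = 2 × 1.2740 − 0.9357 = 1.6123

(0.9908, 1.6123)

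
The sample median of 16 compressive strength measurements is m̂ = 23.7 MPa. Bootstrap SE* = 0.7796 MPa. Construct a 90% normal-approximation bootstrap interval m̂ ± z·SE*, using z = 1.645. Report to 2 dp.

Margin = 1.645 × 0.7796 = 1.282
Interval: 23.7 ± 1.282

(22.42, 24.98)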